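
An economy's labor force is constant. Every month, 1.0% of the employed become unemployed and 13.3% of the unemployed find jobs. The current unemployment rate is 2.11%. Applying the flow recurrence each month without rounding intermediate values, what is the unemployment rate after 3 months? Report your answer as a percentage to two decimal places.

Unemployment rate after three months ≈ 3.92%.

With a fixed labor force, u_{t+1} = u_t + s·(1−u_t) − f·u_t = u_t·(1−s−f) + s.
Here 1−s−f = 0.857 and s = 0.010.
u_1 = 0.021100 × 0.857 + 0.010 = 0.028083.
u_2 = 0.028083 × 0.857 + 0.010 = 0.034067.
u_3 = 0.034067 × 0.857 + 0.010 = 0.039195.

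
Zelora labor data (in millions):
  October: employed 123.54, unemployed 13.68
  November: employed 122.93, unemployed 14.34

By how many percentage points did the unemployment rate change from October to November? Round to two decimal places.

October: labor force = 123.54 + 13.68 = 137.22; u = 13.68/137.22 = 9.97%.
November: labor force = 122.93 + 14.34 = 137.27; u = 14.34/137.27 = 10.45%.
Change = 10.45% − 9.97% = +0.48 pp.

The unemployment rate changed by +0.48 percentage points.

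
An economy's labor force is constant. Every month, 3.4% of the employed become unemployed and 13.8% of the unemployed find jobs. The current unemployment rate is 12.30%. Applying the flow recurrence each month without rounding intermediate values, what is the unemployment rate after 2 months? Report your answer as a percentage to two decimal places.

With a fixed labor force, u_{t+1} = u_t + s·(1−u_t) − f·u_t = u_t·(1−s−f) + s.
Here 1−s−f = 0.828 and s = 0.034.
u_1 = 0.123000 × 0.828 + 0.034 = 0.135844.
u_2 = 0.135844 × 0.828 + 0.034 = 0.146479.

Unemployment rate after two months ≈ 14.65%.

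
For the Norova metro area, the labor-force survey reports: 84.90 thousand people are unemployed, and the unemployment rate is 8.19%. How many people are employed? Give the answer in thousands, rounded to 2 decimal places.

About 951.73 thousand are employed.

Labor force = U / u = 84.90 / 0.0819 ≈ 1,036.63 thousand.
Employed = labor force − unemployed = 1,036.63 − 84.90 = 951.73 thousand.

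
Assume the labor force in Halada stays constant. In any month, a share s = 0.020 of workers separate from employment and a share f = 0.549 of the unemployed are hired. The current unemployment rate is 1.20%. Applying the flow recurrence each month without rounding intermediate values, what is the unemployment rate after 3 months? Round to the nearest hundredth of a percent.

Unemployment rate after three months ≈ 3.33%.

With a fixed labor force, u_{t+1} = u_t + s·(1−u_t) − f·u_t = u_t·(1−s−f) + s.
Here 1−s−f = 0.431 and s = 0.020.
u_1 = 0.012000 × 0.431 + 0.020 = 0.025172.
u_2 = 0.025172 × 0.431 + 0.020 = 0.030849.
u_3 = 0.030849 × 0.431 + 0.020 = 0.033296.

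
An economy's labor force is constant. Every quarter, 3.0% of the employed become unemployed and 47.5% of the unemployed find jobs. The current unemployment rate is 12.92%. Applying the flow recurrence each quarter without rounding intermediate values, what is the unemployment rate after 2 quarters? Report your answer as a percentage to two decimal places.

Unemployment rate after two quarters ≈ 7.65%.

With a fixed labor force, u_{t+1} = u_t + s·(1−u_t) − f·u_t = u_t·(1−s−f) + s.
Here 1−s−f = 0.495 and s = 0.030.
u_1 = 0.129200 × 0.495 + 0.030 = 0.093954.
u_2 = 0.093954 × 0.495 + 0.030 = 0.076507.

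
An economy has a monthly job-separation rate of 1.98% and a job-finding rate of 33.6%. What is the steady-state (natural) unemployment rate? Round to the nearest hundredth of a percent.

Steady-state unemployment rate ≈ 5.56%.

At steady state the flows balance: s·E = f·U, so U/(E+U) = s/(s+f).
u* = 1.98 / (1.98 + 33.6) = 1.98 / 35.58 = 5.56%.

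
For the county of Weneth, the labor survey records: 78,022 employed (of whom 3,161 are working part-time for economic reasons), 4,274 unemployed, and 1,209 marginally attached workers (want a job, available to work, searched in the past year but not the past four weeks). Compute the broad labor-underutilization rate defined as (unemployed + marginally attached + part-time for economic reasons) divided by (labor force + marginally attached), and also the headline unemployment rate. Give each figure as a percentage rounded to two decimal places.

Labor force = 78,022 + 4,274 = 82,296.
Numerator = 4,274 + 1,209 + 3,161 = 8,644.
Denominator = 82,296 + 1,209 = 83,505.
Broad rate = 8,644 / 83,505 = 10.35%.
Headline unemployment rate = 4,274 / 82,296 = 5.19%.

Broad underutilization rate ≈ 10.35%; headline unemployment rate ≈ 5.19%.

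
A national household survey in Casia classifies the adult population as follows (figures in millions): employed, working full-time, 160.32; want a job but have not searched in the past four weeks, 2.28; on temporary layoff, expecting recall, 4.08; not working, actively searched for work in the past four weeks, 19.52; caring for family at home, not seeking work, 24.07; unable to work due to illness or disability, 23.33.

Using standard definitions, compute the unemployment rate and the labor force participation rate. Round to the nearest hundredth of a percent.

Employed = 160.32 million.
Unemployed = 4.08 + 19.52 = 23.60 million (jobless and actively searching, or on temporary layoff).
Labor force = 160.32 + 23.60 = 183.92 million.
Not in labor force = 2.28 + 24.07 + 23.33 = 49.68 million (those not working and not actively searching are outside the labor force — including those who want a job but have given up searching).
Civilian working-age population = 183.92 + 49.68 = 233.60 million.
Unemployment rate = 23.60 / 183.92 = 12.83%.
Labor force participation rate = 183.92 / 233.60 = 78.73%.

Unemployment rate ≈ 12.83%; labor force participation rate ≈ 78.73%.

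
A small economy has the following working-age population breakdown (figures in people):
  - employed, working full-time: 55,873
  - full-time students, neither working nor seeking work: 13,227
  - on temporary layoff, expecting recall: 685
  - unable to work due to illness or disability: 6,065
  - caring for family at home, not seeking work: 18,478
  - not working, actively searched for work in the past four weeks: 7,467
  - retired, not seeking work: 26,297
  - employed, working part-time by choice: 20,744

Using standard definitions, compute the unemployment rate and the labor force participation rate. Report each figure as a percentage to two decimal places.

Employed = 55,873 + 20,744 = 76,617.
Unemployed = 685 + 7,467 = 8,152 (jobless and actively searching, or on temporary layoff).
Labor force = 76,617 + 8,152 = 84,769.
Not in labor force = 13,227 + 6,065 + 18,478 + 26,297 = 64,067 (those not working and not actively searching are outside the labor force).
Civilian working-age population = 84,769 + 64,067 = 148,836.
Unemployment rate = 8,152 / 84,769 = 9.62%.
Labor force participation rate = 84,769 / 148,836 = 56.95%.

Unemployment rate ≈ 9.62%; labor force participation rate ≈ 56.95%.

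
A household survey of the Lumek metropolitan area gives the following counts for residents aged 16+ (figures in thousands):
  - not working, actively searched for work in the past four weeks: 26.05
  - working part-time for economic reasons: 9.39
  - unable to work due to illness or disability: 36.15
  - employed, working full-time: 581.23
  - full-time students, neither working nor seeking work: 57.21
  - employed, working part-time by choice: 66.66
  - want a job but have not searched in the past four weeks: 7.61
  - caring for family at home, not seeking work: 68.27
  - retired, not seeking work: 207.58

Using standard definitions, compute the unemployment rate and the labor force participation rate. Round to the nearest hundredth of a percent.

Unemployment rate ≈ 3.81%; labor force participation rate ≈ 64.46%.

Employed = 9.39 + 581.23 + 66.66 = 657.28 thousand (anyone who worked, including part-time for economic reasons, counts as employed).
Unemployed = 26.05 thousand.
Labor force = 657.28 + 26.05 = 683.33 thousand.
Not in labor force = 36.15 + 57.21 + 7.61 + 68.27 + 207.58 = 376.82 thousand (those not working and not actively searching are outside the labor force — including those who want a job but have given up searching).
Civilian working-age population = 683.33 + 376.82 = 1,060.15 thousand.
Unemployment rate = 26.05 / 683.33 = 3.81%.
Labor force participation rate = 683.33 / 1,060.15 = 64.46%.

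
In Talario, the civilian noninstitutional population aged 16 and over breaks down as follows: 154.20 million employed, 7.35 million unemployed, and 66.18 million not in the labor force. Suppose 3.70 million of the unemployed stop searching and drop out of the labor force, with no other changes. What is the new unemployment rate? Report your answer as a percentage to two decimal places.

Initially, labor force = 154.20 + 7.35 = 161.55 million, so u = 7.35/161.55 = 4.55%.
After the change, unemployed and labor force both fall by 3.70 → E = 154.20, U = 3.65, labor force = 157.85 million.
New unemployment rate = 3.65 / 157.85 = 2.31%.

New unemployment rate ≈ 2.31%.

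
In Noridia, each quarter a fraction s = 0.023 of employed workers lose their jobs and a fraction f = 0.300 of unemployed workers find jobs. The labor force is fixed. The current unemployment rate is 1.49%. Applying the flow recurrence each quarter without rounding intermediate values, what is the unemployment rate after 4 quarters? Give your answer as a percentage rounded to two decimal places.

With a fixed labor force, u_{t+1} = u_t + s·(1−u_t) − f·u_t = u_t·(1−s−f) + s.
Here 1−s−f = 0.677 and s = 0.023.
u_1 = 0.014900 × 0.677 + 0.023 = 0.033087.
u_2 = 0.033087 × 0.677 + 0.023 = 0.045400.
u_3 = 0.045400 × 0.677 + 0.023 = 0.053736.
u_4 = 0.053736 × 0.677 + 0.023 = 0.059379.

Unemployment rate after four quarters ≈ 5.94%.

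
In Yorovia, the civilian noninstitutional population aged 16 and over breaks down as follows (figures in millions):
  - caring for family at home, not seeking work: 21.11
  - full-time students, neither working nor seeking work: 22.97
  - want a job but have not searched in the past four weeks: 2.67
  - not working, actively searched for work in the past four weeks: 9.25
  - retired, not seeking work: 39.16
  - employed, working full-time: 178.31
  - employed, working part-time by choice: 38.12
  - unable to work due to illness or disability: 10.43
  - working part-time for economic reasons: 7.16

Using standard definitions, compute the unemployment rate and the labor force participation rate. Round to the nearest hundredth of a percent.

Employed = 178.31 + 38.12 + 7.16 = 223.59 million (anyone who worked, including part-time for economic reasons, counts as employed).
Unemployed = 9.25 million.
Labor force = 223.59 + 9.25 = 232.84 million.
Not in labor force = 21.11 + 22.97 + 2.67 + 39.16 + 10.43 = 96.34 million (those not working and not actively searching are outside the labor force — including those who want a job but have given up searching).
Civilian working-age population = 232.84 + 96.34 = 329.18 million.
Unemployment rate = 9.25 / 232.84 = 3.97%.
Labor force participation rate = 232.84 / 329.18 = 70.73%.

Unemployment rate ≈ 3.97%; labor force participation rate ≈ 70.73%.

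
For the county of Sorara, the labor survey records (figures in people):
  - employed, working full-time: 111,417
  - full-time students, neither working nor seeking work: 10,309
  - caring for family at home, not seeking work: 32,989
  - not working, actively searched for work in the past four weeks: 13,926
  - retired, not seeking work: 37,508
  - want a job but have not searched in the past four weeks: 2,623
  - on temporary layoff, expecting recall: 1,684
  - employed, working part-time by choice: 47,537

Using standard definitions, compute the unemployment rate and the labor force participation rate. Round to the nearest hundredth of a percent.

Employed = 111,417 + 47,537 = 158,954.
Unemployed = 13,926 + 1,684 = 15,610 (jobless and actively searching, or on temporary layoff).
Labor force = 158,954 + 15,610 = 174,564.
Not in labor force = 10,309 + 32,989 + 37,508 + 2,623 = 83,429 (those not working and not actively searching are outside the labor force — including those who want a job but have given up searching).
Civilian working-age population = 174,564 + 83,429 = 257,993.
Unemployment rate = 15,610 / 174,564 = 8.94%.
Labor force participation rate = 174,564 / 257,993 = 67.66%.

Unemployment rate ≈ 8.94%; labor force participation rate ≈ 67.66%.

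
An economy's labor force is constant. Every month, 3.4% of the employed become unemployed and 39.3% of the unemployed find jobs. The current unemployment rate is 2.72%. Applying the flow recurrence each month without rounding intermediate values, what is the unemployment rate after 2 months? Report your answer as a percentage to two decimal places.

Unemployment rate after two months ≈ 6.24%.

With a fixed labor force, u_{t+1} = u_t + s·(1−u_t) − f·u_t = u_t·(1−s−f) + s.
Here 1−s−f = 0.573 and s = 0.034.
u_1 = 0.027200 × 0.573 + 0.034 = 0.049586.
u_2 = 0.049586 × 0.573 + 0.034 = 0.062413.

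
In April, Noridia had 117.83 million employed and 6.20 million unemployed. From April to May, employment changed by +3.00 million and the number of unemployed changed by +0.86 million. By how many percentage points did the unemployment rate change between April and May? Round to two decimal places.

April: labor force = 117.83 + 6.20 = 124.03; u = 6.20/124.03 = 5.00%.
May: labor force = 120.83 + 7.06 = 127.89; u = 7.06/127.89 = 5.52%.
Change = 5.52% − 5.00% = +0.52 pp.

The unemployment rate changed by +0.52 percentage points.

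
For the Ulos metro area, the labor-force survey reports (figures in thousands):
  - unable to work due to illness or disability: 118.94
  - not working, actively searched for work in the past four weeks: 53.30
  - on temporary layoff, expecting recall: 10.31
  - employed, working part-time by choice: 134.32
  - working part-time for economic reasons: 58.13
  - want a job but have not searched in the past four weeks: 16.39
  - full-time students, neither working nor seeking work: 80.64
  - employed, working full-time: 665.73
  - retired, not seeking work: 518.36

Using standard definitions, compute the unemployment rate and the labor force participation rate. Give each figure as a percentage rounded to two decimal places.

Unemployment rate ≈ 6.90%; labor force participation rate ≈ 55.66%.

Employed = 134.32 + 58.13 + 665.73 = 858.18 thousand (anyone who worked, including part-time for economic reasons, counts as employed).
Unemployed = 53.30 + 10.31 = 63.61 thousand (jobless and actively searching, or on temporary layoff).
Labor force = 858.18 + 63.61 = 921.79 thousand.
Not in labor force = 118.94 + 16.39 + 80.64 + 518.36 = 734.33 thousand (those not working and not actively searching are outside the labor force — including those who want a job but have given up searching).
Civilian working-age population = 921.79 + 734.33 = 1,656.12 thousand.
Unemployment rate = 63.61 / 921.79 = 6.90%.
Labor force participation rate = 921.79 / 1,656.12 = 55.66%.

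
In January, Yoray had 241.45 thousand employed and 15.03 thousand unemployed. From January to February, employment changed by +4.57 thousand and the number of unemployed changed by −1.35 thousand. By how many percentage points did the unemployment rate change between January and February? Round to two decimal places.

The unemployment rate changed by −0.59 percentage points.

January: labor force = 241.45 + 15.03 = 256.48; u = 15.03/256.48 = 5.86%.
February: labor force = 246.02 + 13.68 = 259.70; u = 13.68/259.70 = 5.27%.
Change = 5.27% − 5.86% = −0.59 pp.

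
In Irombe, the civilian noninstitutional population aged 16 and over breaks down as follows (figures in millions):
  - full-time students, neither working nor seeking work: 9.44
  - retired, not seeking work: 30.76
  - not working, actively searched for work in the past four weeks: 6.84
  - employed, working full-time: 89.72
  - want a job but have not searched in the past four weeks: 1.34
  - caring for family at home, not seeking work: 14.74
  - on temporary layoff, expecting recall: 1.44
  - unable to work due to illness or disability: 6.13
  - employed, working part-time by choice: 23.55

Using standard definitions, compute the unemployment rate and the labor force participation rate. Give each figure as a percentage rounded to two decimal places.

Employed = 89.72 + 23.55 = 113.27 million.
Unemployed = 6.84 + 1.44 = 8.28 million (jobless and actively searching, or on temporary layoff).
Labor force = 113.27 + 8.28 = 121.55 million.
Not in labor force = 9.44 + 30.76 + 1.34 + 14.74 + 6.13 = 62.41 million (those not working and not actively searching are outside the labor force — including those who want a job but have given up searching).
Civilian working-age population = 121.55 + 62.41 = 183.96 million.
Unemployment rate = 8.28 / 121.55 = 6.81%.
Labor force participation rate = 121.55 / 183.96 = 66.07%.

Unemployment rate ≈ 6.81%; labor force participation rate ≈ 66.07%.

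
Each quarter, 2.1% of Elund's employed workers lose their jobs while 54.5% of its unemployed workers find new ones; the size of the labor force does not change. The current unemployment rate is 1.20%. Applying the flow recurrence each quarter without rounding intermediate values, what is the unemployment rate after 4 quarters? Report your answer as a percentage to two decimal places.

Unemployment rate after four quarters ≈ 3.62%.

With a fixed labor force, u_{t+1} = u_t + s·(1−u_t) − f·u_t = u_t·(1−s−f) + s.
Here 1−s−f = 0.434 and s = 0.021.
u_1 = 0.012000 × 0.434 + 0.021 = 0.026208.
u_2 = 0.026208 × 0.434 + 0.021 = 0.032374.
u_3 = 0.032374 × 0.434 + 0.021 = 0.035050.
u_4 = 0.035050 × 0.434 + 0.021 = 0.036212.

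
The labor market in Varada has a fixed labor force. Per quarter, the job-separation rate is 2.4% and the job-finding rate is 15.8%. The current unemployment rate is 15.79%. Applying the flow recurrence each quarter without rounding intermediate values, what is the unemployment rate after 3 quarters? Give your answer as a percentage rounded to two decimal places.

Unemployment rate after three quarters ≈ 14.61%.

With a fixed labor force, u_{t+1} = u_t + s·(1−u_t) − f·u_t = u_t·(1−s−f) + s.
Here 1−s−f = 0.818 and s = 0.024.
u_1 = 0.157900 × 0.818 + 0.024 = 0.153162.
u_2 = 0.153162 × 0.818 + 0.024 = 0.149287.
u_3 = 0.149287 × 0.818 + 0.024 = 0.146117.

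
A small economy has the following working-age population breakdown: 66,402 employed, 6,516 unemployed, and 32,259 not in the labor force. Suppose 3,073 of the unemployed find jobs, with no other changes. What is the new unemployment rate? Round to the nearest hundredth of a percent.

New unemployment rate ≈ 4.72%.

Initially, labor force = 66,402 + 6,516 = 72,918, so u = 6,516/72,918 = 8.94%.
After the change, unemployed falls and employed rises by 3,073; labor force unchanged → E = 69,475, U = 3,443, labor force = 72,918.
New unemployment rate = 3,443 / 72,918 = 4.72%.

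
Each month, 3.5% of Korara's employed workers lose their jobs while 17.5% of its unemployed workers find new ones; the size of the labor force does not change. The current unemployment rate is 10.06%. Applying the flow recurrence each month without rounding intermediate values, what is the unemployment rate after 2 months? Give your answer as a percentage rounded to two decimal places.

With a fixed labor force, u_{t+1} = u_t + s·(1−u_t) − f·u_t = u_t·(1−s−f) + s.
Here 1−s−f = 0.790 and s = 0.035.
u_1 = 0.100600 × 0.790 + 0.035 = 0.114474.
u_2 = 0.114474 × 0.790 + 0.035 = 0.125434.

Unemployment rate after two months ≈ 12.54%.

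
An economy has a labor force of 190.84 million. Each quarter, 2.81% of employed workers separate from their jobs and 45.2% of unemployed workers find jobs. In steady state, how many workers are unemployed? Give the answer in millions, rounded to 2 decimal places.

About 11.17 million are unemployed in steady state.

Steady-state unemployment rate u* = s/(s+f) = 2.81/(2.81+45.2) = 0.058529.
Unemployed = u* × labor force = 0.058529 × 190.84 ≈ 11.17 million.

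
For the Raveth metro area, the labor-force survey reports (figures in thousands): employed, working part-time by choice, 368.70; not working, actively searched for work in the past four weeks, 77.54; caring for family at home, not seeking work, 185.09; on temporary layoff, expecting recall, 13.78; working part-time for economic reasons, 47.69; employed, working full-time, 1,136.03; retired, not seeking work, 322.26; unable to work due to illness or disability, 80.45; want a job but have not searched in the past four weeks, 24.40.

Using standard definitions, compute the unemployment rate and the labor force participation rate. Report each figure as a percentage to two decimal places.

Employed = 368.70 + 47.69 + 1,136.03 = 1,552.42 thousand (anyone who worked, including part-time for economic reasons, counts as employed).
Unemployed = 77.54 + 13.78 = 91.32 thousand (jobless and actively searching, or on temporary layoff).
Labor force = 1,552.42 + 91.32 = 1,643.74 thousand.
Not in labor force = 185.09 + 322.26 + 80.45 + 24.40 = 612.20 thousand (those not working and not actively searching are outside the labor force — including those who want a job but have given up searching).
Civilian working-age population = 1,643.74 + 612.20 = 2,255.94 thousand.
Unemployment rate = 91.32 / 1,643.74 = 5.56%.
Labor force participation rate = 1,643.74 / 2,255.94 = 72.86%.

Unemployment rate ≈ 5.56%; labor force participation rate ≈ 72.86%.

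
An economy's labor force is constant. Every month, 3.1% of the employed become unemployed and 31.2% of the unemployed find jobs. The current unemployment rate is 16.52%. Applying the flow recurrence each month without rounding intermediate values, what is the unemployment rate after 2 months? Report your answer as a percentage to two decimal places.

With a fixed labor force, u_{t+1} = u_t + s·(1−u_t) − f·u_t = u_t·(1−s−f) + s.
Here 1−s−f = 0.657 and s = 0.031.
u_1 = 0.165200 × 0.657 + 0.031 = 0.139536.
u_2 = 0.139536 × 0.657 + 0.031 = 0.122675.

Unemployment rate after two months ≈ 12.27%.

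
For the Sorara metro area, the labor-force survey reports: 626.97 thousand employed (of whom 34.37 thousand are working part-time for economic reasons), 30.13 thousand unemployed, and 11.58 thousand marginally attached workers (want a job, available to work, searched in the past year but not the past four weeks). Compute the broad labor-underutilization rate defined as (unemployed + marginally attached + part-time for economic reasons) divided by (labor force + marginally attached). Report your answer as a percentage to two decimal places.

Broad underutilization rate ≈ 11.38%.

Labor force = 626.97 + 30.13 = 657.10 thousand.
Numerator = 30.13 + 11.58 + 34.37 = 76.08 thousand.
Denominator = 657.10 + 11.58 = 668.68 thousand.
Broad rate = 76.08 / 668.68 = 11.38%.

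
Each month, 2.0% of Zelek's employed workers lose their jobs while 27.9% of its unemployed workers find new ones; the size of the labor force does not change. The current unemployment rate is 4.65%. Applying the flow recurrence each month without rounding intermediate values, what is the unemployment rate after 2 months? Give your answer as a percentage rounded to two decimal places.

Unemployment rate after two months ≈ 5.69%.

With a fixed labor force, u_{t+1} = u_t + s·(1−u_t) − f·u_t = u_t·(1−s−f) + s.
Here 1−s−f = 0.701 and s = 0.020.
u_1 = 0.046500 × 0.701 + 0.020 = 0.052597.
u_2 = 0.052597 × 0.701 + 0.020 = 0.056870.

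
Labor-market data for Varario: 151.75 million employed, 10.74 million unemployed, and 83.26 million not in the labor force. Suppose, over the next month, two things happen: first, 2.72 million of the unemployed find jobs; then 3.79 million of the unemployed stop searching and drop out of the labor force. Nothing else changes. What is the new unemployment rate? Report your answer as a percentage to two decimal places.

Initially, labor force = 151.75 + 10.74 = 162.49 million, so u = 10.74/162.49 = 6.61%.
After the first change, unemployed falls and employed rises by 2.72; labor force unchanged → E = 154.47, U = 8.02, labor force = 162.49 million.
After the second change, unemployed and labor force both fall by 3.79 → E = 154.47, U = 4.23, labor force = 158.70 million.
New unemployment rate = 4.23 / 158.70 = 2.67%.

New unemployment rate ≈ 2.67%.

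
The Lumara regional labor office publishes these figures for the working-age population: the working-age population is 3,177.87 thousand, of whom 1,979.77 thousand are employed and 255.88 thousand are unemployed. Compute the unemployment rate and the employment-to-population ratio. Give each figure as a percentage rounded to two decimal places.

Unemployment rate ≈ 11.45%; employment-population ratio ≈ 62.30%.

Labor force = employed + unemployed = 1,979.77 + 255.88 = 2,235.65 thousand.
Unemployment rate = 255.88 / 2,235.65 = 11.45%.
Employment-population ratio = 1,979.77 / 3,177.87 = 62.30%.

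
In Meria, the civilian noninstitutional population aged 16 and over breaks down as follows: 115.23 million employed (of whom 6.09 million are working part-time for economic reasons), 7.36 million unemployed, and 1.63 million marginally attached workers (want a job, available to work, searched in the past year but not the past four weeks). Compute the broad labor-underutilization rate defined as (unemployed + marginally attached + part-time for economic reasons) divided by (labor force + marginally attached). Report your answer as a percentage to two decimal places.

Labor force = 115.23 + 7.36 = 122.59 million.
Numerator = 7.36 + 1.63 + 6.09 = 15.08 million.
Denominator = 122.59 + 1.63 = 124.22 million.
Broad rate = 15.08 / 124.22 = 12.14%.

Broad underutilization rate ≈ 12.14%.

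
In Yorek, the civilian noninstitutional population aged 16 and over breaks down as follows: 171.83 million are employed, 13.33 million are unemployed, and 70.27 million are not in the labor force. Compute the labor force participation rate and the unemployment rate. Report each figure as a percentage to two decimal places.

Labor force = employed + unemployed = 171.83 + 13.33 = 185.16 million.
Working-age population = 185.16 + 70.27 = 255.43 million.
Unemployment rate = 13.33 / 185.16 = 7.20%.
Labor force participation rate = 185.16 / 255.43 = 72.49%.

Labor force participation rate ≈ 72.49%; unemployment rate ≈ 7.20%.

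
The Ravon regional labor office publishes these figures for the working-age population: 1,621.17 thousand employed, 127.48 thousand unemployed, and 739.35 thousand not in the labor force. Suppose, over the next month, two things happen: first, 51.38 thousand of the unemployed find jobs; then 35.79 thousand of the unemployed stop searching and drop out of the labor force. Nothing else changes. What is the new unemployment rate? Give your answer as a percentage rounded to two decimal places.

New unemployment rate ≈ 2.35%.

Initially, labor force = 1,621.17 + 127.48 = 1,748.65 thousand, so u = 127.48/1,748.65 = 7.29%.
After the first change, unemployed falls and employed rises by 51.38; labor force unchanged → E = 1,672.55, U = 76.10, labor force = 1,748.65 thousand.
After the second change, unemployed and labor force both fall by 35.79 → E = 1,672.55, U = 40.31, labor force = 1,712.86 thousand.
New unemployment rate = 40.31 / 1,712.86 = 2.35%.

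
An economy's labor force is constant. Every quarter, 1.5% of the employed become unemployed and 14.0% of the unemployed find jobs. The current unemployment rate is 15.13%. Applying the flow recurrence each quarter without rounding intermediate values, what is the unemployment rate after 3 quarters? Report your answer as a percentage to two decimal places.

With a fixed labor force, u_{t+1} = u_t + s·(1−u_t) − f·u_t = u_t·(1−s−f) + s.
Here 1−s−f = 0.845 and s = 0.015.
u_1 = 0.151300 × 0.845 + 0.015 = 0.142848.
u_2 = 0.142848 × 0.845 + 0.015 = 0.135707.
u_3 = 0.135707 × 0.845 + 0.015 = 0.129672.

Unemployment rate after three quarters ≈ 12.97%.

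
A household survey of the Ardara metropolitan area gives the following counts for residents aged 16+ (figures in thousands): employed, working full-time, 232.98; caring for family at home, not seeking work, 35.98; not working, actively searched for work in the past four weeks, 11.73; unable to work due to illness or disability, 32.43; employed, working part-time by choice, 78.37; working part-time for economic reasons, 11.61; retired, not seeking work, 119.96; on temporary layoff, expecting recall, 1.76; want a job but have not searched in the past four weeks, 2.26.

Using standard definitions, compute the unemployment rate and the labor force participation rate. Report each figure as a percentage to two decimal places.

Unemployment rate ≈ 4.01%; labor force participation rate ≈ 63.83%.

Employed = 232.98 + 78.37 + 11.61 = 322.96 thousand (anyone who worked, including part-time for economic reasons, counts as employed).
Unemployed = 11.73 + 1.76 = 13.49 thousand (jobless and actively searching, or on temporary layoff).
Labor force = 322.96 + 13.49 = 336.45 thousand.
Not in labor force = 35.98 + 32.43 + 119.96 + 2.26 = 190.63 thousand (those not working and not actively searching are outside the labor force — including those who want a job but have given up searching).
Civilian working-age population = 336.45 + 190.63 = 527.08 thousand.
Unemployment rate = 13.49 / 336.45 = 4.01%.
Labor force participation rate = 336.45 / 527.08 = 63.83%.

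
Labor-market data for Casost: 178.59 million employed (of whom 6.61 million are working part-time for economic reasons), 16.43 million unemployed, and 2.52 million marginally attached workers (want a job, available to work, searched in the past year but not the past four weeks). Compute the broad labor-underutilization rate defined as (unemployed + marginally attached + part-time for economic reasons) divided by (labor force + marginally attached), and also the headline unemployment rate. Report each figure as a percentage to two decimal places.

Labor force = 178.59 + 16.43 = 195.02 million.
Numerator = 16.43 + 2.52 + 6.61 = 25.56 million.
Denominator = 195.02 + 2.52 = 197.54 million.
Broad rate = 25.56 / 197.54 = 12.94%.
Headline unemployment rate = 16.43 / 195.02 = 8.42%.

Broad underutilization rate ≈ 12.94%; headline unemployment rate ≈ 8.42%.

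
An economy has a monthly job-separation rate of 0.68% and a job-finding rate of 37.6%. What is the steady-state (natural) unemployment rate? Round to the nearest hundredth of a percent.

Steady-state unemployment rate ≈ 1.78%.

At steady state the flows balance: s·E = f·U, so U/(E+U) = s/(s+f).
u* = 0.68 / (0.68 + 37.6) = 0.68 / 38.28 = 1.78%.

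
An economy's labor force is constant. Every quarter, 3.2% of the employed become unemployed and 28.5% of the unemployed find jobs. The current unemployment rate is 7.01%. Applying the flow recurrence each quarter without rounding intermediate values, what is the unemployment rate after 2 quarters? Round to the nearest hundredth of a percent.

With a fixed labor force, u_{t+1} = u_t + s·(1−u_t) − f·u_t = u_t·(1−s−f) + s.
Here 1−s−f = 0.683 and s = 0.032.
u_1 = 0.070100 × 0.683 + 0.032 = 0.079878.
u_2 = 0.079878 × 0.683 + 0.032 = 0.086557.

Unemployment rate after two quarters ≈ 8.66%.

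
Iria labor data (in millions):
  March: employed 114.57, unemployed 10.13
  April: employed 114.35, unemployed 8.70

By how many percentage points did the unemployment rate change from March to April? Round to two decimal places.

The unemployment rate changed by −1.05 percentage points.

March: labor force = 114.57 + 10.13 = 124.70; u = 10.13/124.70 = 8.12%.
April: labor force = 114.35 + 8.70 = 123.05; u = 8.70/123.05 = 7.07%.
Change = 7.07% − 8.12% = −1.05 pp.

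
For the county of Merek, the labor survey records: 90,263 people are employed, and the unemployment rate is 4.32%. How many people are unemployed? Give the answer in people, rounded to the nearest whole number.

About 4,075 are unemployed.

Let U be the number unemployed. The labor force is E + U, and U/(E+U) = 0.0432.
So U = 0.0432 × 90,263 / (1 − 0.0432) = 3899.36 / 0.9568 ≈ 4,075.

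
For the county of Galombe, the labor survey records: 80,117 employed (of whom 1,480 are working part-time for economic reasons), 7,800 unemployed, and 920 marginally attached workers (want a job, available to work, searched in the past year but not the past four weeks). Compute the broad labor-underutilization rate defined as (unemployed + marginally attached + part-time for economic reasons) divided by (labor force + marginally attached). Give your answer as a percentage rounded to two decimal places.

Labor force = 80,117 + 7,800 = 87,917.
Numerator = 7,800 + 920 + 1,480 = 10,200.
Denominator = 87,917 + 920 = 88,837.
Broad rate = 10,200 / 88,837 = 11.48%.

Broad underutilization rate ≈ 11.48%.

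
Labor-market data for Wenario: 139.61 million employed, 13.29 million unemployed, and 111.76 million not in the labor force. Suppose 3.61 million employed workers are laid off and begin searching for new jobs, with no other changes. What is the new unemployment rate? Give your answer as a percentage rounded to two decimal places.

Initially, labor force = 139.61 + 13.29 = 152.90 million, so u = 13.29/152.90 = 8.69%.
After the change, employed falls and unemployed rises by 3.61; labor force unchanged → E = 136.00, U = 16.90, labor force = 152.90 million.
New unemployment rate = 16.90 / 152.90 = 11.05%.

New unemployment rate ≈ 11.05%.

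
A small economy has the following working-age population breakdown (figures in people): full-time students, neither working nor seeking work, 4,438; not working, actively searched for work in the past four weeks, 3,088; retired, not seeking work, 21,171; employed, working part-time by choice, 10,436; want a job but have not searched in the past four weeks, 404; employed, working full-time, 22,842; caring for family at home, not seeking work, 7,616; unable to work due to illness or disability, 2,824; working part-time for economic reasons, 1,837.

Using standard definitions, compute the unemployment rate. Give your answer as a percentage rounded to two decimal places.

Employed = 10,436 + 22,842 + 1,837 = 35,115 (anyone who worked, including part-time for economic reasons, counts as employed).
Unemployed = 3,088.
Labor force = 35,115 + 3,088 = 38,203.
Unemployment rate = 3,088 / 38,203 = 8.08%.

Unemployment rate ≈ 8.08%.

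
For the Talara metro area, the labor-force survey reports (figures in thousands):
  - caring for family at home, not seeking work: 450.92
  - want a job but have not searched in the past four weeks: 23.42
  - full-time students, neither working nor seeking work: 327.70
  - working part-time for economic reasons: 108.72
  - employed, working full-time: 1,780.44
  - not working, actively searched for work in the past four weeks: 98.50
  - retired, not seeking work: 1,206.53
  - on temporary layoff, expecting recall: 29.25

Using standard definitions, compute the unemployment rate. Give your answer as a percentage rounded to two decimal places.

Employed = 108.72 + 1,780.44 = 1,889.16 thousand (anyone who worked, including part-time for economic reasons, counts as employed).
Unemployed = 98.50 + 29.25 = 127.75 thousand (jobless and actively searching, or on temporary layoff).
Labor force = 1,889.16 + 127.75 = 2,016.91 thousand.
Unemployment rate = 127.75 / 2,016.91 = 6.33%.

Unemployment rate ≈ 6.33%.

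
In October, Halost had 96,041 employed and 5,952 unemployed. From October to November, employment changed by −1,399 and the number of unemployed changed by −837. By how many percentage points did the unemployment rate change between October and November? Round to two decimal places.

The unemployment rate changed by −0.71 percentage points.

October: labor force = 96,041 + 5,952 = 101,993; u = 5,952/101,993 = 5.84%.
November: labor force = 94,642 + 5,115 = 99,757; u = 5,115/99,757 = 5.13%.
Change = 5.13% − 5.84% = −0.71 pp.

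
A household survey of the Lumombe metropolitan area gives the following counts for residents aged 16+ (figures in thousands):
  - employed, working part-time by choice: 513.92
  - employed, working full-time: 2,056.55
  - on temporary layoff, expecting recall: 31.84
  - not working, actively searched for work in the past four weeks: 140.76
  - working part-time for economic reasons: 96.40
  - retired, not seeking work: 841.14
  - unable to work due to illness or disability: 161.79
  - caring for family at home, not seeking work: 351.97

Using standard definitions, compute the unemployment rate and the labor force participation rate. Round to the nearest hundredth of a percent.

Unemployment rate ≈ 6.08%; labor force participation rate ≈ 67.70%.

Employed = 513.92 + 2,056.55 + 96.40 = 2,666.87 thousand (anyone who worked, including part-time for economic reasons, counts as employed).
Unemployed = 31.84 + 140.76 = 172.60 thousand (jobless and actively searching, or on temporary layoff).
Labor force = 2,666.87 + 172.60 = 2,839.47 thousand.
Not in labor force = 841.14 + 161.79 + 351.97 = 1,354.90 thousand (those not working and not actively searching are outside the labor force).
Civilian working-age population = 2,839.47 + 1,354.90 = 4,194.37 thousand.
Unemployment rate = 172.60 / 2,839.47 = 6.08%.
Labor force participation rate = 2,839.47 / 4,194.37 = 67.70%.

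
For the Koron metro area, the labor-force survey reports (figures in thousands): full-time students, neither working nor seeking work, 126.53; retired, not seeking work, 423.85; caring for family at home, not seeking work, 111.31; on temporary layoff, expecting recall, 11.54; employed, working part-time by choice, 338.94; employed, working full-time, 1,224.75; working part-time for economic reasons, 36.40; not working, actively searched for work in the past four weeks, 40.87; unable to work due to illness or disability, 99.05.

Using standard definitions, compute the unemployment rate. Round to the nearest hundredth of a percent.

Employed = 338.94 + 1,224.75 + 36.40 = 1,600.09 thousand (anyone who worked, including part-time for economic reasons, counts as employed).
Unemployed = 11.54 + 40.87 = 52.41 thousand (jobless and actively searching, or on temporary layoff).
Labor force = 1,600.09 + 52.41 = 1,652.50 thousand.
Unemployment rate = 52.41 / 1,652.50 = 3.17%.

Unemployment rate ≈ 3.17%.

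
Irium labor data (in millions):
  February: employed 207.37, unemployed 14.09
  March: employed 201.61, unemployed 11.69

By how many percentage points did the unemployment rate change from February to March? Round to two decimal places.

The unemployment rate changed by −0.88 percentage points.

February: labor force = 207.37 + 14.09 = 221.46; u = 14.09/221.46 = 6.36%.
March: labor force = 201.61 + 11.69 = 213.30; u = 11.69/213.30 = 5.48%.
Change = 5.48% − 6.36% = −0.88 pp.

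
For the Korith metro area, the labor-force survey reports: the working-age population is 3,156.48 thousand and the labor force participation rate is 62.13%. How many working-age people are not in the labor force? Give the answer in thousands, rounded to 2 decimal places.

Share not in the labor force = 1 − 0.6213 = 0.3787.
Not in labor force = 0.3787 × 3,156.48 ≈ 1,195.36 thousand.

About 1,195.36 thousand are not in the labor force.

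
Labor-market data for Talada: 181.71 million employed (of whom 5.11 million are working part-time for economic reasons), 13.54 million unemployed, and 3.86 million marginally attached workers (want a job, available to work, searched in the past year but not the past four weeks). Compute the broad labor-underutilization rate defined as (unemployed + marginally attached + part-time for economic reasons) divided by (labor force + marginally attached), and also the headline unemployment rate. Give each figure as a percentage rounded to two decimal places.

Broad underutilization rate ≈ 11.31%; headline unemployment rate ≈ 6.93%.

Labor force = 181.71 + 13.54 = 195.25 million.
Numerator = 13.54 + 3.86 + 5.11 = 22.51 million.
Denominator = 195.25 + 3.86 = 199.11 million.
Broad rate = 22.51 / 199.11 = 11.31%.
Headline unemployment rate = 13.54 / 195.25 = 6.93%.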